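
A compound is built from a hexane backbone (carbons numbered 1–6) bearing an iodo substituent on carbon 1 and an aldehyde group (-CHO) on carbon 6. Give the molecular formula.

C7H13IO

Atom tally by fragment:
  ICH2 → C:1 H:2 I:1
  CH2 → C:1 H:2
  CH2 → C:1 H:2
  CH2 → C:1 H:2
  CH2 → C:1 H:2
  CH2CHO → C:2 H:3 O:1
Element totals:
  C: 7
  H: 13
  I: 1
  O: 1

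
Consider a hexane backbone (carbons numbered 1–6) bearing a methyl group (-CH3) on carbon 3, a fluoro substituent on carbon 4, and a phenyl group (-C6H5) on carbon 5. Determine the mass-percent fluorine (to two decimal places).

9.78%

Atom tally by fragment:
  CH3 → C:1 H:3
  CH2 → C:1 H:2
  CH(CH3) → C:2 H:4
  CH(F) → C:1 H:1 F:1
  CH(C6H5) → C:7 H:6
  CH3 → C:1 H:3
Element totals:
  C: 13
  H: 19
  F: 1
Molecular formula: C13H19F.
Molar mass = 194.293 g/mol.
Mass from F: 1 × 18.998 = 18.998 g/mol.
%F = 18.998 / 194.293 × 100 = 9.78%.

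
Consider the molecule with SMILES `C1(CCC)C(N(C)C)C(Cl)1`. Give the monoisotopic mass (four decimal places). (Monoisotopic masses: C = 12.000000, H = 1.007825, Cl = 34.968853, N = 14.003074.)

Atom tally by fragment:
  cyclopropane ring core → C:3 H:6
  (− 3 ring H displaced by substituents)
  + CH2CH2CH3 → C:3 H:7
  + N(CH3)2 → N:1 C:2 H:6
  + Cl → Cl:1
Element totals:
  C: 8
  H: 16
  Cl: 1
  N: 1
Molecular formula: C8H16ClN.
  M = 8(12.0) + 16(1.007825) + 34.968853 + 14.003074
    = 96.000000 + 16.125200 + 34.968853 + 14.003074 = 161.097127

161.0971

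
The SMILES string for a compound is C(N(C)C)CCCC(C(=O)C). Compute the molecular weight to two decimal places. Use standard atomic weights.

Atom tally by fragment:
  (CH3)2NCH2 → C:3 H:8 N:1
  CH2 → C:1 H:2
  CH2 → C:1 H:2
  CH2 → C:1 H:2
  CH2COCH3 → C:3 H:5 O:1
Element totals:
  C: 9
  H: 19
  N: 1
  O: 1
Molecular formula: C9H19NO.
  M = 9(12.011) + 19(1.008) + 14.007 + 15.999
    = 108.099 + 19.152 + 14.007 + 15.999 = 157.257

157.26 g/mol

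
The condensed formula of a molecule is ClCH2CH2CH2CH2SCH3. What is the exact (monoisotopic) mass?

Atom tally by fragment:
  ClCH2 → C:1 H:2 Cl:1
  CH2 → C:1 H:2
  CH2 → C:1 H:2
  CH2SCH3 → C:2 H:5 S:1
Element totals:
  C: 5
  H: 11
  Cl: 1
  S: 1
Molecular formula: C5H11ClS.
  M = 5(12.0) + 11(1.007825) + 34.968853 + 31.972071
    = 60.000000 + 11.086075 + 34.968853 + 31.972071 = 138.026999

138.0270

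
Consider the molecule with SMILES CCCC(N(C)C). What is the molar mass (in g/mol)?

Atom tally by fragment:
  CH3 → C:1 H:3
  CH2 → C:1 H:2
  CH2 → C:1 H:2
  CH2N(CH3)2 → C:3 H:8 N:1
Element totals:
  C: 6
  H: 15
  N: 1
Molecular formula: C6H15N.
  M = 6(12.011) + 15(1.008) + 14.007
    = 72.066 + 15.120 + 14.007 = 101.193

101.19 g/mol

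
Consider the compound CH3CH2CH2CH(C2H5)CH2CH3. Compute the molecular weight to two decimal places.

114.23 g/mol

Atom tally by fragment:
  CH3 → C:1 H:3
  CH2 → C:1 H:2
  CH2 → C:1 H:2
  CH(C2H5) → C:3 H:6
  CH2 → C:1 H:2
  CH3 → C:1 H:3
Element totals:
  C: 8
  H: 18
Molecular formula: C8H18.
  M = 8(12.011) + 18(1.008)
    = 96.088 + 18.144 = 114.232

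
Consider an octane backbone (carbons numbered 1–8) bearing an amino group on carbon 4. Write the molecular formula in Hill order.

Atom tally by fragment:
  CH3 → C:1 H:3
  CH2 → C:1 H:2
  CH2 → C:1 H:2
  CH(NH2) → C:1 H:3 N:1
  CH2 → C:1 H:2
  CH2 → C:1 H:2
  CH2 → C:1 H:2
  CH3 → C:1 H:3
Element totals:
  C: 8
  H: 19
  N: 1

C8H19N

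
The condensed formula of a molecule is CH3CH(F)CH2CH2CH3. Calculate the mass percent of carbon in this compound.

Atom tally by fragment:
  CH3 → C:1 H:3
  CH(F) → C:1 H:1 F:1
  CH2 → C:1 H:2
  CH2 → C:1 H:2
  CH3 → C:1 H:3
Element totals:
  C: 5
  H: 11
  F: 1
Molecular formula: C5H11F.
Molar mass = 90.141 g/mol.
Mass from C: 5 × 12.011 = 60.055 g/mol.
%C = 60.055 / 90.141 × 100 = 66.62%.

66.62%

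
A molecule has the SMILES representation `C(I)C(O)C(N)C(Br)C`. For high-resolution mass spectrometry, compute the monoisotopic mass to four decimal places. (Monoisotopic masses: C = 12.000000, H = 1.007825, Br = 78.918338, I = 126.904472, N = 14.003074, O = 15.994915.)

306.9069

Atom tally by fragment:
  ICH2 → C:1 H:2 I:1
  CH(OH) → C:1 H:2 O:1
  CH(NH2) → C:1 H:3 N:1
  CH(Br) → C:1 H:1 Br:1
  CH3 → C:1 H:3
Element totals:
  C: 5
  H: 11
  Br: 1
  I: 1
  N: 1
  O: 1
Molecular formula: C5H11BrINO.
  M = 5(12.0) + 11(1.007825) + 78.918338 + 126.904472 + 14.003074 + 15.994915
    = 60.000000 + 11.086075 + 78.918338 + 126.904472 + 14.003074 + 15.994915 = 306.906874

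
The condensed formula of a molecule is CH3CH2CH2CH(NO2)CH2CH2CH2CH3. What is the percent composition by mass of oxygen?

20.10%

Atom tally by fragment:
  CH3 → C:1 H:3
  CH2 → C:1 H:2
  CH2 → C:1 H:2
  CH(NO2) → C:1 H:1 N:1 O:2
  CH2 → C:1 H:2
  CH2 → C:1 H:2
  CH2 → C:1 H:2
  CH3 → C:1 H:3
Element totals:
  C: 8
  H: 17
  N: 1
  O: 2
Molecular formula: C8H17NO2.
Molar mass = 159.229 g/mol.
Mass from O: 2 × 15.999 = 31.998 g/mol.
%O = 31.998 / 159.229 × 100 = 20.10%.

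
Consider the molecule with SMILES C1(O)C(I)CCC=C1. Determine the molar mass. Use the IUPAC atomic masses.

224.04 g/mol

Atom tally by fragment:
  cyclohexene ring core → C:6 H:10
  (− 2 ring H displaced by substituents)
  + OH → O:1 H:1
  + I → I:1
Element totals:
  C: 6
  H: 9
  I: 1
  O: 1
Molecular formula: C6H9IO.
  M = 6(12.011) + 9(1.008) + 126.904 + 15.999
    = 72.066 + 9.072 + 126.904 + 15.999 = 224.041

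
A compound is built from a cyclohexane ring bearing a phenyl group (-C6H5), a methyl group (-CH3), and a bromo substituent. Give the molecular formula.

C13H17Br

Atom tally by fragment:
  cyclohexane ring core → C:6 H:12
  (− 3 ring H displaced by substituents)
  + C6H5 → C:6 H:5
  + CH3 → C:1 H:3
  + Br → Br:1
Element totals:
  C: 13
  H: 17
  Br: 1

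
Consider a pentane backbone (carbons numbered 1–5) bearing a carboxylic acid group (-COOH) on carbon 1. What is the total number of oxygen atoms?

2

Atom tally by fragment:
  HOOCCH2 → C:2 H:3 O:2
  CH2 → C:1 H:2
  CH2 → C:1 H:2
  CH2 → C:1 H:2
  CH3 → C:1 H:3
Element totals:
  C: 6
  H: 12
  O: 2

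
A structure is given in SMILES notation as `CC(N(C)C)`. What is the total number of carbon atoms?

Atom tally by fragment:
  CH3 → C:1 H:3
  CH2N(CH3)2 → C:3 H:8 N:1
Element totals:
  C: 4
  H: 11
  N: 1

4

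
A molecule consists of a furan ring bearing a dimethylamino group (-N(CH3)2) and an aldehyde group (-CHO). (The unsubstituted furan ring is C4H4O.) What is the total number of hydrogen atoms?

Atom tally by fragment:
  furan ring core → C:4 H:4 O:1
  (− 2 ring H displaced by substituents)
  + N(CH3)2 → N:1 C:2 H:6
  + CHO → C:1 H:1 O:1
Element totals:
  C: 7
  H: 9
  N: 1
  O: 2

9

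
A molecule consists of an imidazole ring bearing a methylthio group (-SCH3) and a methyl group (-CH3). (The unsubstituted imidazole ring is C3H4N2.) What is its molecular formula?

Atom tally by fragment:
  imidazole ring core → C:3 H:4 N:2
  (− 2 ring H displaced by substituents)
  + SCH3 → C:1 H:3 S:1
  + CH3 → C:1 H:3
Element totals:
  C: 5
  H: 8
  N: 2
  S: 1

C5H8N2S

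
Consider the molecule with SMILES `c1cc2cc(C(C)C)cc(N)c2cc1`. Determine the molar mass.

185.27 g/mol

Atom tally by fragment:
  naphthalene ring system core → C:10 H:8
  (− 2 ring H displaced by substituents)
  + CH(CH3)2 → C:3 H:7
  + NH2 → N:1 H:2
Element totals:
  C: 13
  H: 15
  N: 1
Molecular formula: C13H15N.
  M = 13(12.011) + 15(1.008) + 14.007
    = 156.143 + 15.120 + 14.007 = 185.270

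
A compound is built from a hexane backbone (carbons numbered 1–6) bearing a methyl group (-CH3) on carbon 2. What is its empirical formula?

Atom tally by fragment:
  CH3 → C:1 H:3
  CH(CH3) → C:2 H:4
  CH2 → C:1 H:2
  CH2 → C:1 H:2
  CH2 → C:1 H:2
  CH3 → C:1 H:3
Element totals:
  C: 7
  H: 16
Molecular formula: C7H16.
gcd of subscripts (7, 16) = 1, so the empirical formula equals the molecular formula.

C7H16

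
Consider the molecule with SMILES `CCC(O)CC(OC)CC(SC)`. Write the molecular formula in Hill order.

Atom tally by fragment:
  CH3 → C:1 H:3
  CH2 → C:1 H:2
  CH(OH) → C:1 H:2 O:1
  CH2 → C:1 H:2
  CH(OCH3) → C:2 H:4 O:1
  CH2 → C:1 H:2
  CH2SCH3 → C:2 H:5 S:1
Element totals:
  C: 9
  H: 20
  O: 2
  S: 1

C9H20O2S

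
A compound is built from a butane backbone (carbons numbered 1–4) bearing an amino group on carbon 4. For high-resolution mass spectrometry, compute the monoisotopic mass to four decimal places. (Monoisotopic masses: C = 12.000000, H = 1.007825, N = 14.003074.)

Atom tally by fragment:
  CH3 → C:1 H:3
  CH2 → C:1 H:2
  CH2 → C:1 H:2
  CH2NH2 → C:1 H:4 N:1
Element totals:
  C: 4
  H: 11
  N: 1
Molecular formula: C4H11N.
  M = 4(12.0) + 11(1.007825) + 14.003074
    = 48.000000 + 11.086075 + 14.003074 = 73.089149

73.0891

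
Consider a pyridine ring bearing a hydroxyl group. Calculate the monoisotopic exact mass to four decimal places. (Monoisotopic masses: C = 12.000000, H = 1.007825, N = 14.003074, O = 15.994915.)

95.0371

Atom tally by fragment:
  pyridine ring core → C:5 H:5 N:1
  (− 1 ring H displaced by substituents)
  + OH → O:1 H:1
Element totals:
  C: 5
  H: 5
  N: 1
  O: 1
Molecular formula: C5H5NO.
  M = 5(12.0) + 5(1.007825) + 14.003074 + 15.994915
    = 60.000000 + 5.039125 + 14.003074 + 15.994915 = 95.037114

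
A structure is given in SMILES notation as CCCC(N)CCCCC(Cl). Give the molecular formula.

C9H20ClN

Atom tally by fragment:
  CH3 → C:1 H:3
  CH2 → C:1 H:2
  CH2 → C:1 H:2
  CH(NH2) → C:1 H:3 N:1
  CH2 → C:1 H:2
  CH2 → C:1 H:2
  CH2 → C:1 H:2
  CH2 → C:1 H:2
  CH2Cl → C:1 H:2 Cl:1
Element totals:
  C: 9
  H: 20
  Cl: 1
  N: 1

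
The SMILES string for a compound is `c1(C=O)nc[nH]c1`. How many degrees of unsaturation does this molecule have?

4

Atom tally by fragment:
  imidazole ring core → C:3 H:4 N:2
  (− 1 ring H displaced by substituents)
  + CHO → C:1 H:1 O:1
Element totals:
  C: 4
  H: 4
  N: 2
  O: 1
Molecular formula: C4H4N2O.
DoU = (2C + 2 + N − H − X) / 2 = (2·4 + 2 + 2 − 4 − 0) / 2 = 4.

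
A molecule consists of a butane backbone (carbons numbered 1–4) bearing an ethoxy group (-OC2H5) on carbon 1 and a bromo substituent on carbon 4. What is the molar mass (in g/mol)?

Atom tally by fragment:
  C2H5OCH2 → C:3 H:7 O:1
  CH2 → C:1 H:2
  CH2 → C:1 H:2
  CH2Br → C:1 H:2 Br:1
Element totals:
  C: 6
  H: 13
  Br: 1
  O: 1
Molecular formula: C6H13BrO.
  M = 6(12.011) + 13(1.008) + 79.904 + 15.999
    = 72.066 + 13.104 + 79.904 + 15.999 = 181.073

181.07 g/mol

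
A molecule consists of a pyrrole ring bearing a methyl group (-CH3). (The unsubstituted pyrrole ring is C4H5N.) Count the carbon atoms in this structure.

Atom tally by fragment:
  pyrrole ring core → C:4 H:5 N:1
  (− 1 ring H displaced by substituents)
  + CH3 → C:1 H:3
Element totals:
  C: 5
  H: 7
  N: 1

5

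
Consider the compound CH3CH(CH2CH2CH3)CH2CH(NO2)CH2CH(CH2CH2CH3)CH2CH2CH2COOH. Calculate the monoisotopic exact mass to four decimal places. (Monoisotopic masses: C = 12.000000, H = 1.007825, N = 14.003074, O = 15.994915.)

Atom tally by fragment:
  CH3 → C:1 H:3
  CH(CH2CH2CH3) → C:4 H:8
  CH2 → C:1 H:2
  CH(NO2) → C:1 H:1 N:1 O:2
  CH2 → C:1 H:2
  CH(CH2CH2CH3) → C:4 H:8
  CH2 → C:1 H:2
  CH2 → C:1 H:2
  CH2COOH → C:2 H:3 O:2
Element totals:
  C: 16
  H: 31
  N: 1
  O: 4
Molecular formula: C16H31NO4.
  M = 16(12.0) + 31(1.007825) + 14.003074 + 4(15.994915)
    = 192.000000 + 31.242575 + 14.003074 + 63.979660 = 301.225309

301.2253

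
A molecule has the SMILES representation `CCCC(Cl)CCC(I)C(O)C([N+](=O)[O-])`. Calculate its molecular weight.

Atom tally by fragment:
  CH3 → C:1 H:3
  CH2 → C:1 H:2
  CH2 → C:1 H:2
  CH(Cl) → C:1 H:1 Cl:1
  CH2 → C:1 H:2
  CH2 → C:1 H:2
  CH(I) → C:1 H:1 I:1
  CH(OH) → C:1 H:2 O:1
  CH2NO2 → C:1 H:2 N:1 O:2
Element totals:
  C: 9
  H: 17
  Cl: 1
  I: 1
  N: 1
  O: 3
Molecular formula: C9H17ClINO3.
  M = 9(12.011) + 17(1.008) + 35.45 + 126.904 + 14.007 + 3(15.999)
    = 108.099 + 17.136 + 35.450 + 126.904 + 14.007 + 47.997 = 349.593

349.59 g/mol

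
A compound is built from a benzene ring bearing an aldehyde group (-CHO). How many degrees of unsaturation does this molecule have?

5

Atom tally by fragment:
  benzene ring core → C:6 H:6
  (− 1 ring H displaced by substituents)
  + CHO → C:1 H:1 O:1
Element totals:
  C: 7
  H: 6
  O: 1
Molecular formula: C7H6O.
DoU = (2C + 2 + N − H − X) / 2 = (2·7 + 2 + 0 − 6 − 0) / 2 = 5.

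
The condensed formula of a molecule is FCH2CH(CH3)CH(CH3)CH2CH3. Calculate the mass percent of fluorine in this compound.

16.07%

Atom tally by fragment:
  FCH2 → C:1 H:2 F:1
  CH(CH3) → C:2 H:4
  CH(CH3) → C:2 H:4
  CH2 → C:1 H:2
  CH3 → C:1 H:3
Element totals:
  C: 7
  H: 15
  F: 1
Molecular formula: C7H15F.
Molar mass = 118.195 g/mol.
Mass from F: 1 × 18.998 = 18.998 g/mol.
%F = 18.998 / 118.195 × 100 = 16.07%.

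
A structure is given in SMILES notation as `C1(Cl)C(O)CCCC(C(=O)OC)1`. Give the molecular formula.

Atom tally by fragment:
  cyclohexane ring core → C:6 H:12
  (− 3 ring H displaced by substituents)
  + Cl → Cl:1
  + OH → O:1 H:1
  + COOCH3 → C:2 H:3 O:2
Element totals:
  C: 8
  H: 13
  Cl: 1
  O: 3

C8H13ClO3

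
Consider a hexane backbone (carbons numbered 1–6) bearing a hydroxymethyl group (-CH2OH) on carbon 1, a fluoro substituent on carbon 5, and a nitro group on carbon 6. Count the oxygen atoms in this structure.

Atom tally by fragment:
  HOCH2CH2 → C:2 H:5 O:1
  CH2 → C:1 H:2
  CH2 → C:1 H:2
  CH2 → C:1 H:2
  CH(F) → C:1 H:1 F:1
  CH2NO2 → C:1 H:2 N:1 O:2
Element totals:
  C: 7
  H: 14
  F: 1
  N: 1
  O: 3

3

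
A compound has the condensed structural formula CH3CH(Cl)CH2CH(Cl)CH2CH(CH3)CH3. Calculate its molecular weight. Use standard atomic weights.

183.12 g/mol

Atom tally by fragment:
  CH3 → C:1 H:3
  CH(Cl) → C:1 H:1 Cl:1
  CH2 → C:1 H:2
  CH(Cl) → C:1 H:1 Cl:1
  CH2 → C:1 H:2
  CH(CH3) → C:2 H:4
  CH3 → C:1 H:3
Element totals:
  C: 8
  H: 16
  Cl: 2
Molecular formula: C8H16Cl2.
  M = 8(12.011) + 16(1.008) + 2(35.45)
    = 96.088 + 16.128 + 70.900 = 183.116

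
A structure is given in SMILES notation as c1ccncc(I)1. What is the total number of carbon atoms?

Atom tally by fragment:
  pyridine ring core → C:5 H:5 N:1
  (− 1 ring H displaced by substituents)
  + I → I:1
Element totals:
  C: 5
  H: 4
  I: 1
  N: 1

5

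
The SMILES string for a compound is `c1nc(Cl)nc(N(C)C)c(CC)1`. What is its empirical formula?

Atom tally by fragment:
  pyrimidine ring core → C:4 H:4 N:2
  (− 3 ring H displaced by substituents)
  + Cl → Cl:1
  + N(CH3)2 → N:1 C:2 H:6
  + C2H5 → C:2 H:5
Element totals:
  C: 8
  H: 12
  Cl: 1
  N: 3
Molecular formula: C8H12ClN3.
gcd of subscripts (8, 1, 12, 3) = 1, so the empirical formula equals the molecular formula.

C8H12ClN3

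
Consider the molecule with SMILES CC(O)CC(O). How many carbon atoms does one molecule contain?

Atom tally by fragment:
  CH3 → C:1 H:3
  CH(OH) → C:1 H:2 O:1
  CH2 → C:1 H:2
  CH2OH → C:1 H:3 O:1
Element totals:
  C: 4
  H: 10
  O: 2

4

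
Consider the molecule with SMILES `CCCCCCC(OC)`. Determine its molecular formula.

C8H18O

Atom tally by fragment:
  CH3 → C:1 H:3
  CH2 → C:1 H:2
  CH2 → C:1 H:2
  CH2 → C:1 H:2
  CH2 → C:1 H:2
  CH2 → C:1 H:2
  CH2OCH3 → C:2 H:5 O:1
Element totals:
  C: 8
  H: 18
  O: 1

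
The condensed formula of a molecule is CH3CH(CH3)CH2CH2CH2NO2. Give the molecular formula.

Atom tally by fragment:
  CH3 → C:1 H:3
  CH(CH3) → C:2 H:4
  CH2 → C:1 H:2
  CH2 → C:1 H:2
  CH2NO2 → C:1 H:2 N:1 O:2
Element totals:
  C: 6
  H: 13
  N: 1
  O: 2

C6H13NO2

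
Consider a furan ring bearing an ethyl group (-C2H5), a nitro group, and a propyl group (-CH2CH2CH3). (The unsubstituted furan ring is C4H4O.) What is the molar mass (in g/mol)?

183.21 g/mol

Atom tally by fragment:
  furan ring core → C:4 H:4 O:1
  (− 3 ring H displaced by substituents)
  + C2H5 → C:2 H:5
  + NO2 → N:1 O:2
  + CH2CH2CH3 → C:3 H:7
Element totals:
  C: 9
  H: 13
  N: 1
  O: 3
Molecular formula: C9H13NO3.
  M = 9(12.011) + 13(1.008) + 14.007 + 3(15.999)
    = 108.099 + 13.104 + 14.007 + 47.997 = 183.207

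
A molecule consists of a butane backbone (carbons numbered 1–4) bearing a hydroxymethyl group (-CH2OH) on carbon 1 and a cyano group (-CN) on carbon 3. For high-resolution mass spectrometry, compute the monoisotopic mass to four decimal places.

Atom tally by fragment:
  HOCH2CH2 → C:2 H:5 O:1
  CH2 → C:1 H:2
  CH(CN) → C:2 H:1 N:1
  CH3 → C:1 H:3
Element totals:
  C: 6
  H: 11
  N: 1
  O: 1
Molecular formula: C6H11NO.
  M = 6(12.0) + 11(1.007825) + 14.003074 + 15.994915
    = 72.000000 + 11.086075 + 14.003074 + 15.994915 = 113.084064

113.0841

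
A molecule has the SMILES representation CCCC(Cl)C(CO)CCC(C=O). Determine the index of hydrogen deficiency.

Atom tally by fragment:
  CH3 → C:1 H:3
  CH2 → C:1 H:2
  CH2 → C:1 H:2
  CH(Cl) → C:1 H:1 Cl:1
  CH(CH2OH) → C:2 H:4 O:1
  CH2 → C:1 H:2
  CH2 → C:1 H:2
  CH2CHO → C:2 H:3 O:1
Element totals:
  C: 10
  H: 19
  Cl: 1
  O: 2
Molecular formula: C10H19ClO2.
DoU = (2C + 2 + N − H − X) / 2 = (2·10 + 2 + 0 − 19 − 1) / 2 = 1.

1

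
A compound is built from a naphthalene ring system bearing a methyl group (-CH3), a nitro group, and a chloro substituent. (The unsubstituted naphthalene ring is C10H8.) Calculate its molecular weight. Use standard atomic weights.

221.64 g/mol

Atom tally by fragment:
  naphthalene ring system core → C:10 H:8
  (− 3 ring H displaced by substituents)
  + CH3 → C:1 H:3
  + NO2 → N:1 O:2
  + Cl → Cl:1
Element totals:
  C: 11
  H: 8
  Cl: 1
  N: 1
  O: 2
Molecular formula: C11H8ClNO2.
  M = 11(12.011) + 8(1.008) + 35.45 + 14.007 + 2(15.999)
    = 132.121 + 8.064 + 35.450 + 14.007 + 31.998 = 221.640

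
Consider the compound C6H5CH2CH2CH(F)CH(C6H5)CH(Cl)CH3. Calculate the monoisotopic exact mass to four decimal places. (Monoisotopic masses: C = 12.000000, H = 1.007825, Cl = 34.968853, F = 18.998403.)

Atom tally by fragment:
  C6H5CH2 → C:7 H:7
  CH2 → C:1 H:2
  CH(F) → C:1 H:1 F:1
  CH(C6H5) → C:7 H:6
  CH(Cl) → C:1 H:1 Cl:1
  CH3 → C:1 H:3
Element totals:
  C: 18
  H: 20
  Cl: 1
  F: 1
Molecular formula: C18H20ClF.
  M = 18(12.0) + 20(1.007825) + 34.968853 + 18.998403
    = 216.000000 + 20.156500 + 34.968853 + 18.998403 = 290.123756

290.1238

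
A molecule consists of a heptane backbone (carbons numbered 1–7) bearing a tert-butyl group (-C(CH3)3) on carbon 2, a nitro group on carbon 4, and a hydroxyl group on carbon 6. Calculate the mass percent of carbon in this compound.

60.80%

Atom tally by fragment:
  CH3 → C:1 H:3
  CH(C(CH3)3) → C:5 H:10
  CH2 → C:1 H:2
  CH(NO2) → C:1 H:1 N:1 O:2
  CH2 → C:1 H:2
  CH(OH) → C:1 H:2 O:1
  CH3 → C:1 H:3
Element totals:
  C: 11
  H: 23
  N: 1
  O: 3
Molecular formula: C11H23NO3.
Molar mass = 217.309 g/mol.
Mass from C: 11 × 12.011 = 132.121 g/mol.
%C = 132.121 / 217.309 × 100 = 60.80%.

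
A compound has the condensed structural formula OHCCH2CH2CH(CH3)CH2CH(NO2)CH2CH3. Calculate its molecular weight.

Atom tally by fragment:
  OHCCH2 → C:2 H:3 O:1
  CH2 → C:1 H:2
  CH(CH3) → C:2 H:4
  CH2 → C:1 H:2
  CH(NO2) → C:1 H:1 N:1 O:2
  CH2 → C:1 H:2
  CH3 → C:1 H:3
Element totals:
  C: 9
  H: 17
  N: 1
  O: 3
Molecular formula: C9H17NO3.
  M = 9(12.011) + 17(1.008) + 14.007 + 3(15.999)
    = 108.099 + 17.136 + 14.007 + 47.997 = 187.239

187.24 g/mol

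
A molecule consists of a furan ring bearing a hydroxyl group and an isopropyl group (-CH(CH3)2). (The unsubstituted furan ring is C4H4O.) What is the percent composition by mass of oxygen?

25.36%

Atom tally by fragment:
  furan ring core → C:4 H:4 O:1
  (− 2 ring H displaced by substituents)
  + OH → O:1 H:1
  + CH(CH3)2 → C:3 H:7
Element totals:
  C: 7
  H: 10
  O: 2
Molecular formula: C7H10O2.
Molar mass = 126.155 g/mol.
Mass from O: 2 × 15.999 = 31.998 g/mol.
%O = 31.998 / 126.155 × 100 = 25.36%.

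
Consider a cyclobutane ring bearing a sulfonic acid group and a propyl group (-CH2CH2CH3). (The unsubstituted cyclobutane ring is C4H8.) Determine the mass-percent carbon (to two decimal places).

47.17%

Atom tally by fragment:
  cyclobutane ring core → C:4 H:8
  (− 2 ring H displaced by substituents)
  + SO3H → S:1 O:3 H:1
  + CH2CH2CH3 → C:3 H:7
Element totals:
  C: 7
  H: 14
  O: 3
  S: 1
Molecular formula: C7H14O3S.
Molar mass = 178.246 g/mol.
Mass from C: 7 × 12.011 = 84.077 g/mol.
%C = 84.077 / 178.246 × 100 = 47.17%.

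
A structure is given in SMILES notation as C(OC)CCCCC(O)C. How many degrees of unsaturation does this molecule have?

0

Atom tally by fragment:
  CH3OCH2 → C:2 H:5 O:1
  CH2 → C:1 H:2
  CH2 → C:1 H:2
  CH2 → C:1 H:2
  CH2 → C:1 H:2
  CH(OH) → C:1 H:2 O:1
  CH3 → C:1 H:3
Element totals:
  C: 8
  H: 18
  O: 2
Molecular formula: C8H18O2.
DoU = (2C + 2 + N − H − X) / 2 = (2·8 + 2 + 0 − 18 − 0) / 2 = 0.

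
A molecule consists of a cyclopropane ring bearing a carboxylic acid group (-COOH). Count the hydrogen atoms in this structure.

6

Atom tally by fragment:
  cyclopropane ring core → C:3 H:6
  (− 1 ring H displaced by substituents)
  + COOH → C:1 H:1 O:2
Element totals:
  C: 4
  H: 6
  O: 2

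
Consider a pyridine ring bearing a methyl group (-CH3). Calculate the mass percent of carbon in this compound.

77.38%

Atom tally by fragment:
  pyridine ring core → C:5 H:5 N:1
  (− 1 ring H displaced by substituents)
  + CH3 → C:1 H:3
Element totals:
  C: 6
  H: 7
  N: 1
Molecular formula: C6H7N.
Molar mass = 93.129 g/mol.
Mass from C: 6 × 12.011 = 72.066 g/mol.
%C = 72.066 / 93.129 × 100 = 77.38%.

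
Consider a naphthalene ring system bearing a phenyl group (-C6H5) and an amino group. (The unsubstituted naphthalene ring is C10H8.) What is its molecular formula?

Atom tally by fragment:
  naphthalene ring system core → C:10 H:8
  (− 2 ring H displaced by substituents)
  + C6H5 → C:6 H:5
  + NH2 → N:1 H:2
Element totals:
  C: 16
  H: 13
  N: 1

C16H13N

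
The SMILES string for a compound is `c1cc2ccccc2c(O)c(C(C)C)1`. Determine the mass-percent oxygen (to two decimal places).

8.59%

Atom tally by fragment:
  naphthalene ring system core → C:10 H:8
  (− 2 ring H displaced by substituents)
  + OH → O:1 H:1
  + CH(CH3)2 → C:3 H:7
Element totals:
  C: 13
  H: 14
  O: 1
Molecular formula: C13H14O.
Molar mass = 186.254 g/mol.
Mass from O: 1 × 15.999 = 15.999 g/mol.
%O = 15.999 / 186.254 × 100 = 8.59%.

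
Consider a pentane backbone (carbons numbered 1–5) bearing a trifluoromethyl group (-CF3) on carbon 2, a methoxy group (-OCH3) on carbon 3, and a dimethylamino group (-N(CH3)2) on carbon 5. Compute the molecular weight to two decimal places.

Atom tally by fragment:
  CH3 → C:1 H:3
  CH(CF3) → C:2 H:1 F:3
  CH(OCH3) → C:2 H:4 O:1
  CH2 → C:1 H:2
  CH2N(CH3)2 → C:3 H:8 N:1
Element totals:
  C: 9
  H: 18
  F: 3
  N: 1
  O: 1
Molecular formula: C9H18F3NO.
  M = 9(12.011) + 18(1.008) + 3(18.998) + 14.007 + 15.999
    = 108.099 + 18.144 + 56.994 + 14.007 + 15.999 = 213.243

213.24 g/mol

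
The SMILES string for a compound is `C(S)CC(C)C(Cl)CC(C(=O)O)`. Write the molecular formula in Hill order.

C8H15ClO2S

Atom tally by fragment:
  HSCH2 → C:1 H:3 S:1
  CH2 → C:1 H:2
  CH(CH3) → C:2 H:4
  CH(Cl) → C:1 H:1 Cl:1
  CH2 → C:1 H:2
  CH2COOH → C:2 H:3 O:2
Element totals:
  C: 8
  H: 15
  Cl: 1
  O: 2
  S: 1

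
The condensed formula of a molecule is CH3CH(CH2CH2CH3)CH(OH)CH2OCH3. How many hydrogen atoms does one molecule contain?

18

Element totals:
  C: 8
  H: 18
  O: 2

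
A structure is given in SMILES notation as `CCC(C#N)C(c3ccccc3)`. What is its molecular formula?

C11H13N

Atom tally by fragment:
  CH3 → C:1 H:3
  CH2 → C:1 H:2
  CH(CN) → C:2 H:1 N:1
  CH2C6H5 → C:7 H:7
Element totals:
  C: 11
  H: 13
  N: 1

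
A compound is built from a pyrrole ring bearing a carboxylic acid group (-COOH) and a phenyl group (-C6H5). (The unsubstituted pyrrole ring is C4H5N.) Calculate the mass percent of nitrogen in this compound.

7.48%

Atom tally by fragment:
  pyrrole ring core → C:4 H:5 N:1
  (− 2 ring H displaced by substituents)
  + COOH → C:1 H:1 O:2
  + C6H5 → C:6 H:5
Element totals:
  C: 11
  H: 9
  N: 1
  O: 2
Molecular formula: C11H9NO2.
Molar mass = 187.198 g/mol.
Mass from N: 1 × 14.007 = 14.007 g/mol.
%N = 14.007 / 187.198 × 100 = 7.48%.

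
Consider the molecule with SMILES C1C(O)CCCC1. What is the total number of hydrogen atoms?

12

Atom tally by fragment:
  cyclohexane ring core → C:6 H:12
  (− 1 ring H displaced by substituents)
  + OH → O:1 H:1
Element totals:
  C: 6
  H: 12
  O: 1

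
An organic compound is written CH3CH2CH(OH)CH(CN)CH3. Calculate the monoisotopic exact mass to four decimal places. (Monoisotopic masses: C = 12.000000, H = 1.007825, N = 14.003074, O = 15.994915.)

Element totals:
  C: 6
  H: 11
  N: 1
  O: 1
Molecular formula: C6H11NO.
  M = 6(12.0) + 11(1.007825) + 14.003074 + 15.994915
    = 72.000000 + 11.086075 + 14.003074 + 15.994915 = 113.084064

113.0841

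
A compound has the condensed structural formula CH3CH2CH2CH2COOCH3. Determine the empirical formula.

C3H6O

Atom tally by fragment:
  CH3 → C:1 H:3
  CH2 → C:1 H:2
  CH2 → C:1 H:2
  CH2COOCH3 → C:3 H:5 O:2
Element totals:
  C: 6
  H: 12
  O: 2
Molecular formula: C6H12O2.
gcd of subscripts = 2; dividing each by 2:
  C: 6/2 = 3
  H: 12/2 = 6
  O: 2/2 = 1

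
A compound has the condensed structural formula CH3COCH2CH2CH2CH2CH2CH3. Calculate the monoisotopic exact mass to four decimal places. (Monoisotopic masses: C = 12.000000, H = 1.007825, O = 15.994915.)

128.1201

Atom tally by fragment:
  CH3COCH2 → C:3 H:5 O:1
  CH2 → C:1 H:2
  CH2 → C:1 H:2
  CH2 → C:1 H:2
  CH2 → C:1 H:2
  CH3 → C:1 H:3
Element totals:
  C: 8
  H: 16
  O: 1
Molecular formula: C8H16O.
  M = 8(12.0) + 16(1.007825) + 15.994915
    = 96.000000 + 16.125200 + 15.994915 = 128.120115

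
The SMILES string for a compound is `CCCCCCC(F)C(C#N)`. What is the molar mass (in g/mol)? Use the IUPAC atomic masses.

Atom tally by fragment:
  CH3 → C:1 H:3
  CH2 → C:1 H:2
  CH2 → C:1 H:2
  CH2 → C:1 H:2
  CH2 → C:1 H:2
  CH2 → C:1 H:2
  CH(F) → C:1 H:1 F:1
  CH2CN → C:2 H:2 N:1
Element totals:
  C: 9
  H: 16
  F: 1
  N: 1
Molecular formula: C9H16FN.
  M = 9(12.011) + 16(1.008) + 18.998 + 14.007
    = 108.099 + 16.128 + 18.998 + 14.007 = 157.232

157.23 g/mol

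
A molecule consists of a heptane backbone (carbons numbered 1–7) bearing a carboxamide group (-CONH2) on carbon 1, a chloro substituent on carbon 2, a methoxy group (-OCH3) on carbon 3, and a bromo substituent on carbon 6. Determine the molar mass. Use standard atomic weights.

286.59 g/mol

Atom tally by fragment:
  H2NOCCH2 → C:2 H:4 O:1 N:1
  CH(Cl) → C:1 H:1 Cl:1
  CH(OCH3) → C:2 H:4 O:1
  CH2 → C:1 H:2
  CH2 → C:1 H:2
  CH(Br) → C:1 H:1 Br:1
  CH3 → C:1 H:3
Element totals:
  C: 9
  H: 17
  Br: 1
  Cl: 1
  N: 1
  O: 2
Molecular formula: C9H17BrClNO2.
  M = 9(12.011) + 17(1.008) + 79.904 + 35.45 + 14.007 + 2(15.999)
    = 108.099 + 17.136 + 79.904 + 35.450 + 14.007 + 31.998 = 286.594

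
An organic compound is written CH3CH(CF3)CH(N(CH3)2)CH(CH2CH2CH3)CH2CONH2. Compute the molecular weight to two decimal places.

Atom tally by fragment:
  CH3 → C:1 H:3
  CH(CF3) → C:2 H:1 F:3
  CH(N(CH3)2) → C:3 H:7 N:1
  CH(CH2CH2CH3) → C:4 H:8
  CH2CONH2 → C:2 H:4 O:1 N:1
Element totals:
  C: 12
  H: 23
  F: 3
  N: 2
  O: 1
Molecular formula: C12H23F3N2O.
  M = 12(12.011) + 23(1.008) + 3(18.998) + 2(14.007) + 15.999
    = 144.132 + 23.184 + 56.994 + 28.014 + 15.999 = 268.323

268.32 g/mol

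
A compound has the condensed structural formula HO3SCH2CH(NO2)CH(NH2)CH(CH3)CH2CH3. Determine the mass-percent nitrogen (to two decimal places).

11.66%

Element totals:
  C: 7
  H: 16
  N: 2
  O: 5
  S: 1
Molecular formula: C7H16N2O5S.
Molar mass = 240.274 g/mol.
Mass from N: 2 × 14.007 = 28.014 g/mol.
%N = 28.014 / 240.274 × 100 = 11.66%.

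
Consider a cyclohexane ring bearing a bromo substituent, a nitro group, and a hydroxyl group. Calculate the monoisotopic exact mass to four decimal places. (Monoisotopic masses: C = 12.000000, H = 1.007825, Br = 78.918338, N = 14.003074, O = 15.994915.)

Atom tally by fragment:
  cyclohexane ring core → C:6 H:12
  (− 3 ring H displaced by substituents)
  + Br → Br:1
  + NO2 → N:1 O:2
  + OH → O:1 H:1
Element totals:
  C: 6
  H: 10
  Br: 1
  N: 1
  O: 3
Molecular formula: C6H10BrNO3.
  M = 6(12.0) + 10(1.007825) + 78.918338 + 14.003074 + 3(15.994915)
    = 72.000000 + 10.078250 + 78.918338 + 14.003074 + 47.984745 = 222.984407

222.9844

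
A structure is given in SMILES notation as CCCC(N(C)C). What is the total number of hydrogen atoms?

Atom tally by fragment:
  CH3 → C:1 H:3
  CH2 → C:1 H:2
  CH2 → C:1 H:2
  CH2N(CH3)2 → C:3 H:8 N:1
Element totals:
  C: 6
  H: 15
  N: 1

15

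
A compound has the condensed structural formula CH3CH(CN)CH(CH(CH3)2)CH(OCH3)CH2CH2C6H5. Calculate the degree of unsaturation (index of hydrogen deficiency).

Atom tally by fragment:
  CH3 → C:1 H:3
  CH(CN) → C:2 H:1 N:1
  CH(CH(CH3)2) → C:4 H:8
  CH(OCH3) → C:2 H:4 O:1
  CH2 → C:1 H:2
  CH2C6H5 → C:7 H:7
Element totals:
  C: 17
  H: 25
  N: 1
  O: 1
Molecular formula: C17H25NO.
DoU = (2C + 2 + N − H − X) / 2 = (2·17 + 2 + 1 − 25 − 0) / 2 = 6.

6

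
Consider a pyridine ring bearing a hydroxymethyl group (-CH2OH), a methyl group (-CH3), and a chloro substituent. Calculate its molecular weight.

Atom tally by fragment:
  pyridine ring core → C:5 H:5 N:1
  (− 3 ring H displaced by substituents)
  + CH2OH → C:1 H:3 O:1
  + CH3 → C:1 H:3
  + Cl → Cl:1
Element totals:
  C: 7
  H: 8
  Cl: 1
  N: 1
  O: 1
Molecular formula: C7H8ClNO.
  M = 7(12.011) + 8(1.008) + 35.45 + 14.007 + 15.999
    = 84.077 + 8.064 + 35.450 + 14.007 + 15.999 = 157.597

157.60 g/mol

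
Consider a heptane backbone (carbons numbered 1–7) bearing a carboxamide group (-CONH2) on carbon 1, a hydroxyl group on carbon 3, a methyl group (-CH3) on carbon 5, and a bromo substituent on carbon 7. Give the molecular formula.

Atom tally by fragment:
  H2NOCCH2 → C:2 H:4 O:1 N:1
  CH2 → C:1 H:2
  CH(OH) → C:1 H:2 O:1
  CH2 → C:1 H:2
  CH(CH3) → C:2 H:4
  CH2 → C:1 H:2
  CH2Br → C:1 H:2 Br:1
Element totals:
  C: 9
  H: 18
  Br: 1
  N: 1
  O: 2

C9H18BrNO2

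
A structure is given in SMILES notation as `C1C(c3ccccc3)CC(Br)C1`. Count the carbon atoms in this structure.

Atom tally by fragment:
  cyclopentane ring core → C:5 H:10
  (− 2 ring H displaced by substituents)
  + C6H5 → C:6 H:5
  + Br → Br:1
Element totals:
  C: 11
  H: 13
  Br: 1

11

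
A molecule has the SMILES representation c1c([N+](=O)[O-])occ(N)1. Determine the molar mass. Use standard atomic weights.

128.09 g/mol

Atom tally by fragment:
  furan ring core → C:4 H:4 O:1
  (− 2 ring H displaced by substituents)
  + NO2 → N:1 O:2
  + NH2 → N:1 H:2
Element totals:
  C: 4
  H: 4
  N: 2
  O: 3
Molecular formula: C4H4N2O3.
  M = 4(12.011) + 4(1.008) + 2(14.007) + 3(15.999)
    = 48.044 + 4.032 + 28.014 + 47.997 = 128.087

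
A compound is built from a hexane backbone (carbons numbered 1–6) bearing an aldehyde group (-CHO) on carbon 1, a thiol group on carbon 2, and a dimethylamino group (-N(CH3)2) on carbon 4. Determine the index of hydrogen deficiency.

1

Atom tally by fragment:
  OHCCH2 → C:2 H:3 O:1
  CH(SH) → C:1 H:2 S:1
  CH2 → C:1 H:2
  CH(N(CH3)2) → C:3 H:7 N:1
  CH2 → C:1 H:2
  CH3 → C:1 H:3
Element totals:
  C: 9
  H: 19
  N: 1
  O: 1
  S: 1
Molecular formula: C9H19NOS.
DoU = (2C + 2 + N − H − X) / 2 = (2·9 + 2 + 1 − 19 − 0) / 2 = 1.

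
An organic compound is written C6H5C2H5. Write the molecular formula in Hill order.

C8H10

Atom tally by fragment:
  benzene ring core → C:6 H:6
  (− 1 ring H displaced by substituents)
  + C2H5 → C:2 H:5
Element totals:
  C: 8
  H: 10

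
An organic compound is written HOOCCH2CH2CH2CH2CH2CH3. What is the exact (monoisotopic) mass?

Atom tally by fragment:
  HOOCCH2 → C:2 H:3 O:2
  CH2 → C:1 H:2
  CH2 → C:1 H:2
  CH2 → C:1 H:2
  CH2 → C:1 H:2
  CH3 → C:1 H:3
Element totals:
  C: 7
  H: 14
  O: 2
Molecular formula: C7H14O2.
  M = 7(12.0) + 14(1.007825) + 2(15.994915)
    = 84.000000 + 14.109550 + 31.989830 = 130.099380

130.0994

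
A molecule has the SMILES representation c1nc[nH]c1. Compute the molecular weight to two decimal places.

Atom tally by fragment:
  imidazole ring core → C:3 H:4 N:2
Element totals:
  C: 3
  H: 4
  N: 2
Molecular formula: C3H4N2.
  M = 3(12.011) + 4(1.008) + 2(14.007)
    = 36.033 + 4.032 + 28.014 = 68.079

68.08 g/mol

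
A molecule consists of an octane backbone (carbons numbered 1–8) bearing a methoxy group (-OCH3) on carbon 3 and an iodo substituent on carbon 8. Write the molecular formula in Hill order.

C9H19IO

Atom tally by fragment:
  CH3 → C:1 H:3
  CH2 → C:1 H:2
  CH(OCH3) → C:2 H:4 O:1
  CH2 → C:1 H:2
  CH2 → C:1 H:2
  CH2 → C:1 H:2
  CH2 → C:1 H:2
  CH2I → C:1 H:2 I:1
Element totals:
  C: 9
  H: 19
  I: 1
  O: 1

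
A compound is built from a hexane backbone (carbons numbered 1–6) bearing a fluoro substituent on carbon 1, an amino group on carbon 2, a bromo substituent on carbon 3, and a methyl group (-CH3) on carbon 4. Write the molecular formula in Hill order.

C7H15BrFN

Atom tally by fragment:
  FCH2 → C:1 H:2 F:1
  CH(NH2) → C:1 H:3 N:1
  CH(Br) → C:1 H:1 Br:1
  CH(CH3) → C:2 H:4
  CH2 → C:1 H:2
  CH3 → C:1 H:3
Element totals:
  C: 7
  H: 15
  Br: 1
  F: 1
  N: 1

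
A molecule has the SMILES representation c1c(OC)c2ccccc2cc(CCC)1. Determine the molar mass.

Atom tally by fragment:
  naphthalene ring system core → C:10 H:8
  (− 2 ring H displaced by substituents)
  + OCH3 → C:1 H:3 O:1
  + CH2CH2CH3 → C:3 H:7
Element totals:
  C: 14
  H: 16
  O: 1
Molecular formula: C14H16O.
  M = 14(12.011) + 16(1.008) + 15.999
    = 168.154 + 16.128 + 15.999 = 200.281

200.28 g/mol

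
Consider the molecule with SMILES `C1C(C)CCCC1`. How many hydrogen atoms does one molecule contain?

Atom tally by fragment:
  cyclohexane ring core → C:6 H:12
  (− 1 ring H displaced by substituents)
  + CH3 → C:1 H:3
Element totals:
  C: 7
  H: 14

14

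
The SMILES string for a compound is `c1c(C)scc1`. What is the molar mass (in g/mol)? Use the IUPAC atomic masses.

Atom tally by fragment:
  thiophene ring core → C:4 H:4 S:1
  (− 1 ring H displaced by substituents)
  + CH3 → C:1 H:3
Element totals:
  C: 5
  H: 6
  S: 1
Molecular formula: C5H6S.
  M = 5(12.011) + 6(1.008) + 32.06
    = 60.055 + 6.048 + 32.060 = 98.163

98.16 g/mol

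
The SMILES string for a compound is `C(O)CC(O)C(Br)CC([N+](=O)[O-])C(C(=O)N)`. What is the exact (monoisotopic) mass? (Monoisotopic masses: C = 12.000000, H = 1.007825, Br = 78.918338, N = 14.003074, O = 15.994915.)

298.0164

Atom tally by fragment:
  HOCH2 → C:1 H:3 O:1
  CH2 → C:1 H:2
  CH(OH) → C:1 H:2 O:1
  CH(Br) → C:1 H:1 Br:1
  CH2 → C:1 H:2
  CH(NO2) → C:1 H:1 N:1 O:2
  CH2CONH2 → C:2 H:4 O:1 N:1
Element totals:
  C: 8
  H: 15
  Br: 1
  N: 2
  O: 5
Molecular formula: C8H15BrN2O5.
  M = 8(12.0) + 15(1.007825) + 78.918338 + 2(14.003074) + 5(15.994915)
    = 96.000000 + 15.117375 + 78.918338 + 28.006148 + 79.974575 = 298.016436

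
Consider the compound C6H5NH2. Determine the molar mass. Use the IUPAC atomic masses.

Element totals:
  C: 6
  H: 7
  N: 1
Molecular formula: C6H7N.
  M = 6(12.011) + 7(1.008) + 14.007
    = 72.066 + 7.056 + 14.007 = 93.129

93.13 g/mol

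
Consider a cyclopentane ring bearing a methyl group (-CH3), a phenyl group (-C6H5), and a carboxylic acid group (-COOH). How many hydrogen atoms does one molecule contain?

Atom tally by fragment:
  cyclopentane ring core → C:5 H:10
  (− 3 ring H displaced by substituents)
  + CH3 → C:1 H:3
  + C6H5 → C:6 H:5
  + COOH → C:1 H:1 O:2
Element totals:
  C: 13
  H: 16
  O: 2

16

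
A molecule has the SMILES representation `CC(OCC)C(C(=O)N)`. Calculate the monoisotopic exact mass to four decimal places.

Atom tally by fragment:
  CH3 → C:1 H:3
  CH(OC2H5) → C:3 H:6 O:1
  CH2CONH2 → C:2 H:4 O:1 N:1
Element totals:
  C: 6
  H: 13
  N: 1
  O: 2
Molecular formula: C6H13NO2.
  M = 6(12.0) + 13(1.007825) + 14.003074 + 2(15.994915)
    = 72.000000 + 13.101725 + 14.003074 + 31.989830 = 131.094629

131.0946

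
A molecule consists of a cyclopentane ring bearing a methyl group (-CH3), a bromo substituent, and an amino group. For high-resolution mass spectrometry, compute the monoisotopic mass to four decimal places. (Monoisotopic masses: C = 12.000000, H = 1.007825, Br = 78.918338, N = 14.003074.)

177.0153

Atom tally by fragment:
  cyclopentane ring core → C:5 H:10
  (− 3 ring H displaced by substituents)
  + CH3 → C:1 H:3
  + Br → Br:1
  + NH2 → N:1 H:2
Element totals:
  C: 6
  H: 12
  Br: 1
  N: 1
Molecular formula: C6H12BrN.
  M = 6(12.0) + 12(1.007825) + 78.918338 + 14.003074
    = 72.000000 + 12.093900 + 78.918338 + 14.003074 = 177.015312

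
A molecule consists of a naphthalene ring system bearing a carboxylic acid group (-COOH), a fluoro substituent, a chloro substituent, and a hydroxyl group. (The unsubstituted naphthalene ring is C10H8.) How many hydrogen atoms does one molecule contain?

6

Atom tally by fragment:
  naphthalene ring system core → C:10 H:8
  (− 4 ring H displaced by substituents)
  + COOH → C:1 H:1 O:2
  + F → F:1
  + Cl → Cl:1
  + OH → O:1 H:1
Element totals:
  C: 11
  H: 6
  Cl: 1
  F: 1
  O: 3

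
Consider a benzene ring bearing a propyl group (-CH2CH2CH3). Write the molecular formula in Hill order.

C9H12

Atom tally by fragment:
  benzene ring core → C:6 H:6
  (− 1 ring H displaced by substituents)
  + CH2CH2CH3 → C:3 H:7
Element totals:
  C: 9
  H: 12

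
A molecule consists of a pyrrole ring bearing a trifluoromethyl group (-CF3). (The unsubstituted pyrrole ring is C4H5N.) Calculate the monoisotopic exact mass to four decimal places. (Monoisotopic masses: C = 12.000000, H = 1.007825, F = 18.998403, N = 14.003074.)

Atom tally by fragment:
  pyrrole ring core → C:4 H:5 N:1
  (− 1 ring H displaced by substituents)
  + CF3 → C:1 F:3
Element totals:
  C: 5
  H: 4
  F: 3
  N: 1
Molecular formula: C5H4F3N.
  M = 5(12.0) + 4(1.007825) + 3(18.998403) + 14.003074
    = 60.000000 + 4.031300 + 56.995209 + 14.003074 = 135.029583

135.0296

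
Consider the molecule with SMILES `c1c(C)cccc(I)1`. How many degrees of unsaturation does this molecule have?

4

Atom tally by fragment:
  benzene ring core → C:6 H:6
  (− 2 ring H displaced by substituents)
  + CH3 → C:1 H:3
  + I → I:1
Element totals:
  C: 7
  H: 7
  I: 1
Molecular formula: C7H7I.
DoU = (2C + 2 + N − H − X) / 2 = (2·7 + 2 + 0 − 7 − 1) / 2 = 4.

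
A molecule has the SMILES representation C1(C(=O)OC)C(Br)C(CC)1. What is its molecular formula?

C7H11BrO2

Atom tally by fragment:
  cyclopropane ring core → C:3 H:6
  (− 3 ring H displaced by substituents)
  + COOCH3 → C:2 H:3 O:2
  + Br → Br:1
  + C2H5 → C:2 H:5
Element totals:
  C: 7
  H: 11
  Br: 1
  O: 2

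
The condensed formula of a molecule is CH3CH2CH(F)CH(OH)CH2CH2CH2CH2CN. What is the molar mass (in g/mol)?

Atom tally by fragment:
  CH3 → C:1 H:3
  CH2 → C:1 H:2
  CH(F) → C:1 H:1 F:1
  CH(OH) → C:1 H:2 O:1
  CH2 → C:1 H:2
  CH2 → C:1 H:2
  CH2 → C:1 H:2
  CH2CN → C:2 H:2 N:1
Element totals:
  C: 9
  H: 16
  F: 1
  N: 1
  O: 1
Molecular formula: C9H16FNO.
  M = 9(12.011) + 16(1.008) + 18.998 + 14.007 + 15.999
    = 108.099 + 16.128 + 18.998 + 14.007 + 15.999 = 173.231

173.23 g/mol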